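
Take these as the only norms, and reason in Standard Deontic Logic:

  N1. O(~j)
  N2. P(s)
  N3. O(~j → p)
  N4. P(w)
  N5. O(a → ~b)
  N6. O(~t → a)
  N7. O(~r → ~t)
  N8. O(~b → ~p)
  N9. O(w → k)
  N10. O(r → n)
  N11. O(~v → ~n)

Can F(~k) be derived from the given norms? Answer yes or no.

Premise 9 is O(w → k), but O(w) is not derivable from the premises (the permission P(w) asserts only ~O(~w), not O(w)), so it does not yield O(k).
No other premise forces O(k). An ideal world satisfying every premise can still have ~k true, so F(~k) is not derivable.

No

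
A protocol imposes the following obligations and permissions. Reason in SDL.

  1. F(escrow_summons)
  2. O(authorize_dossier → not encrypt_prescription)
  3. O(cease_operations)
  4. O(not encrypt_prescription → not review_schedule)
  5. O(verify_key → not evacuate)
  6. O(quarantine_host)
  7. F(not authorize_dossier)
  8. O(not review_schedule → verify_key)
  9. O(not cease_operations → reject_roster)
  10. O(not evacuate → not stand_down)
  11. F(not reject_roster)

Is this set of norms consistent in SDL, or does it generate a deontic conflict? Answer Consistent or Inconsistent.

Consistent

Premise 9 is O(not cease_operations → reject_roster); even if O(reject_roster) held, inferring O(not cease_operations) would be affirming the consequent — invalid.
So O(not cease_operations) is not derivable, and the apparent clash with O(cease_operations) does not arise.
A world satisfying every obligation exists (e.g. authorize_dossier=true, cease_operations=true, encrypt_prescription=false, escrow_summons=false, evacuate=false, quarantine_host=true, reject_roster=true, review_schedule=false, stand_down=false, verify_key=true); no atom is both obligatory and forbidden, so the set is consistent.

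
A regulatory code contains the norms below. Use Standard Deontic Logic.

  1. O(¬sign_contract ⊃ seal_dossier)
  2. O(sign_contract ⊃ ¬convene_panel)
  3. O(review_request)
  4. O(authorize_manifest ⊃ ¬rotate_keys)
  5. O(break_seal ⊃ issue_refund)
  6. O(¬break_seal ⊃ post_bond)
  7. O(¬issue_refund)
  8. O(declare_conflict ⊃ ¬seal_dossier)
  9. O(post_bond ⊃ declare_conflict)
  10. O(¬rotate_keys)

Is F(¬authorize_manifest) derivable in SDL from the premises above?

No

Premise 4 is O(authorize_manifest ⊃ ¬rotate_keys); even if O(¬rotate_keys) held, inferring O(authorize_manifest) would be affirming the consequent — invalid.
No other premise forces O(authorize_manifest). An ideal world satisfying every premise can still have ¬authorize_manifest true, so F(¬authorize_manifest) is not derivable.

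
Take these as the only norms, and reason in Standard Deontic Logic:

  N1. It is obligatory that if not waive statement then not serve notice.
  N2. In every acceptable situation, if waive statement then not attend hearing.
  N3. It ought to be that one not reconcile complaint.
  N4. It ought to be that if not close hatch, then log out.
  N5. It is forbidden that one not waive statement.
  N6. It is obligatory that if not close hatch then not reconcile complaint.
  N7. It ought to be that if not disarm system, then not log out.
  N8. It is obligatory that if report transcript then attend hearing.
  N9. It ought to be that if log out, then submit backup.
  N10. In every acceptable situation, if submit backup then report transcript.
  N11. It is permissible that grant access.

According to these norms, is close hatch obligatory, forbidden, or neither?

Premise 5, F(¬waive_statement), is equivalent to O(waive_statement).
From O(waive_statement) and premise 2, O(waive_statement → ¬attend_hearing), we obtain O(¬attend_hearing).
Premise 8 is O(report_transcript → attend_hearing); contrapositively O(¬attend_hearing → ¬report_transcript). Since O(¬attend_hearing) holds, K gives O(¬report_transcript).
The contrapositive of premise 10 (O(submit_backup → report_transcript)) is O(¬report_transcript → ¬submit_backup), and O(¬report_transcript) is already established, so O(¬submit_backup).
The contrapositive of premise 9 (O(log_out → submit_backup)) is O(¬submit_backup → ¬log_out), and O(¬submit_backup) is already established, so O(¬log_out).
The contrapositive of premise 4 (O(¬close_hatch → log_out)) is O(¬log_out → close_hatch), and O(¬log_out) is already established, so O(close_hatch).
Premises 1, 3, 6, 7, 11 do not contribute to this derivation.
Hence close_hatch is obligatory.

Obligatory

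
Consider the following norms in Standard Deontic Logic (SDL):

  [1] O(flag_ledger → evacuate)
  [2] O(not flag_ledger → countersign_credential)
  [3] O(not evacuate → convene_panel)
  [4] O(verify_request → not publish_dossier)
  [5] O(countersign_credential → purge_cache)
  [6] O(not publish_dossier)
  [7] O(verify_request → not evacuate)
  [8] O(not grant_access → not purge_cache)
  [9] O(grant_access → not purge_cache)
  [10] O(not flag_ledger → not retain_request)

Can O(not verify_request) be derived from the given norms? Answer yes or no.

By case analysis on grant_access: premise 9 gives O(grant_access → not purge_cache) and premise 8 gives O(not grant_access → not purge_cache), so O(not purge_cache) either way.
The contrapositive of premise 5 (O(countersign_credential → purge_cache)) is O(not purge_cache → not countersign_credential), and O(not purge_cache) is already established, so O(not countersign_credential).
The contrapositive of premise 2 (O(not flag_ledger → countersign_credential)) is O(not countersign_credential → flag_ledger), and O(not countersign_credential) is already established, so O(flag_ledger).
Premise 1 is O(flag_ledger → evacuate); since O(flag_ledger), deontic closure gives O(evacuate).
Premise 7, O(verify_request → not evacuate), contraposes to O(evacuate → not verify_request); with O(evacuate) we get O(not verify_request).
Premises 3, 4, 6, 10 do not contribute to this derivation.
So O(not verify_request) follows.

Yes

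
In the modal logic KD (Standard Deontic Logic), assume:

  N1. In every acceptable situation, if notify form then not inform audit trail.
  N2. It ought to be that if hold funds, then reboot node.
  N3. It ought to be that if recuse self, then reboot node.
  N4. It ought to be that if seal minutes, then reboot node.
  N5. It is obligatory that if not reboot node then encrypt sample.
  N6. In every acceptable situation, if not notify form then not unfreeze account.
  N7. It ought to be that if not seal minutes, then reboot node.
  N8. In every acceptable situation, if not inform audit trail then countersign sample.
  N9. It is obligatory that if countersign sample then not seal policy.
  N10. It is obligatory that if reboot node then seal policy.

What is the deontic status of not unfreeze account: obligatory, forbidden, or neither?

Obligatory

Premises 7 and 4 cover both cases: O(¬seal_minutes → reboot_node) and O(seal_minutes → reboot_node). Since ¬seal_minutes ∨ seal_minutes is a tautology, O(reboot_node) follows.
With premise 10, O(reboot_node → seal_policy), the K-axiom yields O(seal_policy).
Premise 9, O(countersign_sample → ¬seal_policy), contraposes to O(seal_policy → ¬countersign_sample); with O(seal_policy) we get O(¬countersign_sample).
The contrapositive of premise 8 (O(¬inform_audit_trail → countersign_sample)) is O(¬countersign_sample → inform_audit_trail), and O(¬countersign_sample) is already established, so O(inform_audit_trail).
Premise 1, O(notify_form → ¬inform_audit_trail), contraposes to O(inform_audit_trail → ¬notify_form); with O(inform_audit_trail) we get O(¬notify_form).
Applying K to premise 6 (O(¬notify_form → ¬unfreeze_account)) and O(¬notify_form) yields O(¬unfreeze_account).
Premises 2, 3, 5 do not contribute to this derivation.
Hence ¬unfreeze_account is obligatory.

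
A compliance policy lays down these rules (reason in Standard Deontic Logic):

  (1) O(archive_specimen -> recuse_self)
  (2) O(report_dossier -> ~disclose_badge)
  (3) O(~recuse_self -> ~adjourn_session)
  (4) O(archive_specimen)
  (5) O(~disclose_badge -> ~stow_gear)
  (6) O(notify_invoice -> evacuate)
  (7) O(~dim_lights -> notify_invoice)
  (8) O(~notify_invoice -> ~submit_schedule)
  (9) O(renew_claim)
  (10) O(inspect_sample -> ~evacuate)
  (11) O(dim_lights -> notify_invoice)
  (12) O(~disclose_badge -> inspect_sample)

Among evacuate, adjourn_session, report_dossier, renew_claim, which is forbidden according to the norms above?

Premises 7 and 11 are O(~dim_lights -> notify_invoice) and O(dim_lights -> notify_invoice); every ideal world satisfies ~dim_lights or dim_lights, so in either case notify_invoice holds — hence O(notify_invoice).
With premise 6, O(notify_invoice -> evacuate), the K-axiom yields O(evacuate).
Premise 10, O(inspect_sample -> ~evacuate), contraposes to O(evacuate -> ~inspect_sample); with O(evacuate) we get O(~inspect_sample).
Premise 12, O(~disclose_badge -> inspect_sample), contraposes to O(~inspect_sample -> disclose_badge); with O(~inspect_sample) we get O(disclose_badge).
The contrapositive of premise 2 (O(report_dossier -> ~disclose_badge)) is O(disclose_badge -> ~report_dossier), and O(disclose_badge) is already established, so O(~report_dossier).
So O(~report_dossier) holds, i.e. report_dossier is forbidden. None of the other listed options is forbidden under the premises.

report_dossier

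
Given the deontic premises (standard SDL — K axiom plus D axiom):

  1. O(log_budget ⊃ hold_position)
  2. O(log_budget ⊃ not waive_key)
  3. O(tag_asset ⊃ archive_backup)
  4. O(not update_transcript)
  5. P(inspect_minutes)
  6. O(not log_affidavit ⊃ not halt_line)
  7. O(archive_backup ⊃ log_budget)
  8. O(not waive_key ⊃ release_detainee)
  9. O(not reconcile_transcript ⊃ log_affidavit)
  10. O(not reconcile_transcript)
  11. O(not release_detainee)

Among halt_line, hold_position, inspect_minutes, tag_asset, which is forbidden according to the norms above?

From premise 11 we have O(not release_detainee).
Premise 8 is O(not waive_key ⊃ release_detainee); contrapositively O(not release_detainee ⊃ waive_key). Since O(not release_detainee) holds, K gives O(waive_key).
The contrapositive of premise 2 (O(log_budget ⊃ not waive_key)) is O(waive_key ⊃ not log_budget), and O(waive_key) is already established, so O(not log_budget).
The contrapositive of premise 7 (O(archive_backup ⊃ log_budget)) is O(not log_budget ⊃ not archive_backup), and O(not log_budget) is already established, so O(not archive_backup).
Premise 3, O(tag_asset ⊃ archive_backup), contraposes to O(not archive_backup ⊃ not tag_asset); with O(not archive_backup) we get O(not tag_asset).
So O(not tag_asset) holds, i.e. tag_asset is forbidden. None of the other listed options is forbidden under the premises.

tag_asset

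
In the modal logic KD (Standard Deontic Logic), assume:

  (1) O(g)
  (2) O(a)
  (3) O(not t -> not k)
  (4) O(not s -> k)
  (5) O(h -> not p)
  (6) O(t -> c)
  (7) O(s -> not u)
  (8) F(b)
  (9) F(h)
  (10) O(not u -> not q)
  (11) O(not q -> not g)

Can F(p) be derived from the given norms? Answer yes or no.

No

Premise 5 is O(h -> not p), but O(h) is not derivable from the premises, so it does not yield O(not p).
No other premise forces O(not p). An ideal world satisfying every premise can still have p true, so F(p) is not derivable.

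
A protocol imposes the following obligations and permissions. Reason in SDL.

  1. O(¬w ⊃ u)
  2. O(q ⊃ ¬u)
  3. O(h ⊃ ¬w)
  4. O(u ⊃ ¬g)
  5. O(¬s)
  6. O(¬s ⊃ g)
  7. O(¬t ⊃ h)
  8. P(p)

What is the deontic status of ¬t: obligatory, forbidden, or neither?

Premise 5 states O(¬s) outright.
Premise 6 is O(¬s ⊃ g); since O(¬s), deontic closure gives O(g).
The contrapositive of premise 4 (O(u ⊃ ¬g)) is O(g ⊃ ¬u), and O(g) is already established, so O(¬u).
Premise 1, O(¬w ⊃ u), contraposes to O(¬u ⊃ w); with O(¬u) we get O(w).
Premise 3 is O(h ⊃ ¬w); contrapositively O(w ⊃ ¬h). Since O(w) holds, K gives O(¬h).
The contrapositive of premise 7 (O(¬t ⊃ h)) is O(¬h ⊃ t), and O(¬h) is already established, so O(t).
Premises 2, 8 do not contribute to this derivation.
Thus O(t), which is F(¬t): ¬t is forbidden.

Forbidden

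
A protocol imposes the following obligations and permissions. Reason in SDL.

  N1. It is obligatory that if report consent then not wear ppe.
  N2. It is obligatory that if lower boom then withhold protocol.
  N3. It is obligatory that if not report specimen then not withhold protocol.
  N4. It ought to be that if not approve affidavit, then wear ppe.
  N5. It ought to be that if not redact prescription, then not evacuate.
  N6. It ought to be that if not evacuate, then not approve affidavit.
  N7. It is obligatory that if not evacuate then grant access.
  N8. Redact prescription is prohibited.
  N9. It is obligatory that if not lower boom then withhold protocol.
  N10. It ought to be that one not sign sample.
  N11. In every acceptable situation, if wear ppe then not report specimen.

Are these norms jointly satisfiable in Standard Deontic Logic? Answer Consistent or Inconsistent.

Premises 9 and 2 cover both cases: O(¬lower_boom → withhold_protocol) and O(lower_boom → withhold_protocol). Since ¬lower_boom ∨ lower_boom is a tautology, O(withhold_protocol) follows.
The contrapositive of premise 3 (O(¬report_specimen → ¬withhold_protocol)) is O(withhold_protocol → report_specimen), and O(withhold_protocol) is already established, so O(report_specimen).
Premise 11 is O(wear_ppe → ¬report_specimen); contrapositively O(report_specimen → ¬wear_ppe). Since O(report_specimen) holds, K gives O(¬wear_ppe).
Premise 4, O(¬approve_affidavit → wear_ppe), contraposes to O(¬wear_ppe → approve_affidavit); with O(¬wear_ppe) we get O(approve_affidavit).
Premise 6 is O(¬evacuate → ¬approve_affidavit); contrapositively O(approve_affidavit → evacuate). Since O(approve_affidavit) holds, K gives O(evacuate).
Premise 5, O(¬redact_prescription → ¬evacuate), contraposes to O(evacuate → redact_prescription); with O(evacuate) we get O(redact_prescription).
However, F(redact_prescription) at premise 8 amounts to O(¬redact_prescription).
We now have both O(redact_prescription) and O(¬redact_prescription) — redact_prescription is simultaneously obligatory and forbidden, violating the D-axiom.

Inconsistent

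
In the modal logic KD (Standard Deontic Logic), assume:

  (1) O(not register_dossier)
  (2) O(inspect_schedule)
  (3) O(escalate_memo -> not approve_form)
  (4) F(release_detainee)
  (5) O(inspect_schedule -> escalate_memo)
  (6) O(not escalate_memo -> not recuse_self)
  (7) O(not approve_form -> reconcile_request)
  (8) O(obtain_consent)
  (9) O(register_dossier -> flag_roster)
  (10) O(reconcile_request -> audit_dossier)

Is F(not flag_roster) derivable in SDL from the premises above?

No

Premise 9 is O(register_dossier -> flag_roster), but O(register_dossier) is not derivable from the premises, so it does not yield O(flag_roster).
No other premise forces O(flag_roster). An ideal world satisfying every premise can still have not flag_roster true, so F(not flag_roster) is not derivable.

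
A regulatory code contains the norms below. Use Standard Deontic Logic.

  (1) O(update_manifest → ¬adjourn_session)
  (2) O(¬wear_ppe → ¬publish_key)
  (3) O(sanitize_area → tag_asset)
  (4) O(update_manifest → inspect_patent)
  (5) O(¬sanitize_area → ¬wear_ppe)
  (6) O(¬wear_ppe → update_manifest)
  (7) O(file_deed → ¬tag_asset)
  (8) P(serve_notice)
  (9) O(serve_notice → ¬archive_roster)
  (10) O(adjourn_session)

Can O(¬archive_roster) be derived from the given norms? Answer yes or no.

Premise 9 is O(serve_notice → ¬archive_roster), but O(serve_notice) is not derivable from the premises (the permission P(serve_notice) asserts only ¬O(¬serve_notice), not O(serve_notice)), so it does not yield O(¬archive_roster).
No other premise forces O(¬archive_roster). An ideal world satisfying every premise can still have ¬archive_roster false, so O(¬archive_roster) is not derivable.

No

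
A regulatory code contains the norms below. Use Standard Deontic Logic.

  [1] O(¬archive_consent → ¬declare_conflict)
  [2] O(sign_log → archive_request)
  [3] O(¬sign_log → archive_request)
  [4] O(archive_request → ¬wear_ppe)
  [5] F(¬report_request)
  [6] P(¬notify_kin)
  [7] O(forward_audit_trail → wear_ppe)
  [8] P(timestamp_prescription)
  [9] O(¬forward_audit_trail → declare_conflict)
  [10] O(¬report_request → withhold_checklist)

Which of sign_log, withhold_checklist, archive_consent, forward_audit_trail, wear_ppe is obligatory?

archive_consent

Premises 2 and 3 are O(sign_log → archive_request) and O(¬sign_log → archive_request); every ideal world satisfies sign_log or ¬sign_log, so in either case archive_request holds — hence O(archive_request).
With premise 4, O(archive_request → ¬wear_ppe), the K-axiom yields O(¬wear_ppe).
Premise 7, O(forward_audit_trail → wear_ppe), contraposes to O(¬wear_ppe → ¬forward_audit_trail); with O(¬wear_ppe) we get O(¬forward_audit_trail).
From O(¬forward_audit_trail) and premise 9, O(¬forward_audit_trail → declare_conflict), we obtain O(declare_conflict).
Premise 1 is O(¬archive_consent → ¬declare_conflict); contrapositively O(declare_conflict → archive_consent). Since O(declare_conflict) holds, K gives O(archive_consent).
So O(archive_consent) holds — archive_consent is obligatory. None of the other listed options is made obligatory by any chain of premises.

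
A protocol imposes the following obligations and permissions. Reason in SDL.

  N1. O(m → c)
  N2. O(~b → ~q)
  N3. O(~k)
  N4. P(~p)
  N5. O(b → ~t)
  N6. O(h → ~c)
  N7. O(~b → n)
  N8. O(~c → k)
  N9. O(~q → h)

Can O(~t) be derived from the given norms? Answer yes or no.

From premise 3 we have O(~k).
Premise 8, O(~c → k), contraposes to O(~k → c); with O(~k) we get O(c).
Premise 6 is O(h → ~c); contrapositively O(c → ~h). Since O(c) holds, K gives O(~h).
Premise 9 is O(~q → h); contrapositively O(~h → q). Since O(~h) holds, K gives O(q).
Premise 2 is O(~b → ~q); contrapositively O(q → b). Since O(q) holds, K gives O(b).
With premise 5, O(b → ~t), the K-axiom yields O(~t).
Premises 1, 4, 7 do not contribute to this derivation.
So O(~t) follows.

Yes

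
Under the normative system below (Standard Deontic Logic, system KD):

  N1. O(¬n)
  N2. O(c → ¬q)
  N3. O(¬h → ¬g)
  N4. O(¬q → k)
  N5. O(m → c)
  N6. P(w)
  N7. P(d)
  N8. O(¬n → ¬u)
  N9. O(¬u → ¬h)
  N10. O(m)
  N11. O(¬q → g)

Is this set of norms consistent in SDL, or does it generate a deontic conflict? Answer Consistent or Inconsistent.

Inconsistent

From premise 1 we have O(¬n).
Applying K to premise 8 (O(¬n → ¬u)) and O(¬n) yields O(¬u).
With premise 9, O(¬u → ¬h), the K-axiom yields O(¬h).
From O(¬h) and premise 3, O(¬h → ¬g), we obtain O(¬g).
Premise 11, O(¬q → g), contraposes to O(¬g → q); with O(¬g) we get O(q).
Premise 2 is O(c → ¬q); contrapositively O(q → ¬c). Since O(q) holds, K gives O(¬c).
Premise 5, O(m → c), contraposes to O(¬c → ¬m); with O(¬c) we get O(¬m).
Yet premise 10 states O(m).
We now have both O(¬m) and O(m) — m is simultaneously obligatory and forbidden, violating the D-axiom.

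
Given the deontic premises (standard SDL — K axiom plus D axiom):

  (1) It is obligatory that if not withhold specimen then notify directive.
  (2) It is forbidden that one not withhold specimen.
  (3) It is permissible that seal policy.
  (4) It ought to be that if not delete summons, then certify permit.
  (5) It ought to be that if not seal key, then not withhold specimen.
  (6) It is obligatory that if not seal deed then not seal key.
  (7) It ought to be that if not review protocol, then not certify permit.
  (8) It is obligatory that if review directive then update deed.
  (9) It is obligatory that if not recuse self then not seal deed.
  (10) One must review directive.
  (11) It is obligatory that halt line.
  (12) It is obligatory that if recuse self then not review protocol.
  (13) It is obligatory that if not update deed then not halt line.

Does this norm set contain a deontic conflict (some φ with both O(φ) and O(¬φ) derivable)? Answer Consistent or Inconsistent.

Consistent

Premise 13 is O(¬update_deed → ¬halt_line), but O(¬update_deed) is not derivable from the premises, so it does not yield O(¬halt_line).
So O(¬halt_line) is not derivable, and the apparent clash with O(halt_line) does not arise.
A world satisfying every obligation exists (e.g. certify_permit=false, delete_summons=true, halt_line=true, notify_directive=false, recuse_self=true, review_directive=true, review_protocol=false, seal_deed=true, seal_key=true, seal_policy=false, update_deed=true, withhold_specimen=true); no atom is both obligatory and forbidden, so the set is consistent.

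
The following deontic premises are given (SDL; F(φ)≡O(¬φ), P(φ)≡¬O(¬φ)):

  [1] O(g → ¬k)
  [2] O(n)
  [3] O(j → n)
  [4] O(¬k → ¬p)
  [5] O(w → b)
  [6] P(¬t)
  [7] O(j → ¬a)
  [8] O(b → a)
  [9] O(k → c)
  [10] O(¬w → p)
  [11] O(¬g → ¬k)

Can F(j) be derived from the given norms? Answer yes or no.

By case analysis on g: premise 1 gives O(g → ¬k) and premise 11 gives O(¬g → ¬k), so O(¬k) either way.
With premise 4, O(¬k → ¬p), the K-axiom yields O(¬p).
Premise 10 is O(¬w → p); contrapositively O(¬p → w). Since O(¬p) holds, K gives O(w).
Applying K to premise 5 (O(w → b)) and O(w) yields O(b).
From O(b) and premise 8, O(b → a), we obtain O(a).
Premise 7 is O(j → ¬a); contrapositively O(a → ¬j). Since O(a) holds, K gives O(¬j).
Premises 2, 3, 6, 9 do not contribute to this derivation.
So O(¬j) holds, i.e. F(j). The claim follows.

Yes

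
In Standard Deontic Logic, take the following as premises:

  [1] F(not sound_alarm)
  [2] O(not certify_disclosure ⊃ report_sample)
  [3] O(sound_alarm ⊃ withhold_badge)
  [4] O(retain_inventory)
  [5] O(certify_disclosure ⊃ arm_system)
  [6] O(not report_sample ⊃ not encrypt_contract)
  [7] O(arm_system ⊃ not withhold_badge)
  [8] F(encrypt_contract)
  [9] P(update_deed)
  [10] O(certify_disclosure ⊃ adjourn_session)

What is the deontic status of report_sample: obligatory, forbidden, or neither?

Premise 1 is F(not sound_alarm), i.e. O(sound_alarm).
Premise 3 is O(sound_alarm ⊃ withhold_badge); since O(sound_alarm), deontic closure gives O(withhold_badge).
The contrapositive of premise 7 (O(arm_system ⊃ not withhold_badge)) is O(withhold_badge ⊃ not arm_system), and O(withhold_badge) is already established, so O(not arm_system).
Premise 5 is O(certify_disclosure ⊃ arm_system); contrapositively O(not arm_system ⊃ not certify_disclosure). Since O(not arm_system) holds, K gives O(not certify_disclosure).
Applying K to premise 2 (O(not certify_disclosure ⊃ report_sample)) and O(not certify_disclosure) yields O(report_sample).
Premises 4, 6, 8, 9, 10 do not contribute to this derivation.
Hence report_sample is obligatory.

Obligatory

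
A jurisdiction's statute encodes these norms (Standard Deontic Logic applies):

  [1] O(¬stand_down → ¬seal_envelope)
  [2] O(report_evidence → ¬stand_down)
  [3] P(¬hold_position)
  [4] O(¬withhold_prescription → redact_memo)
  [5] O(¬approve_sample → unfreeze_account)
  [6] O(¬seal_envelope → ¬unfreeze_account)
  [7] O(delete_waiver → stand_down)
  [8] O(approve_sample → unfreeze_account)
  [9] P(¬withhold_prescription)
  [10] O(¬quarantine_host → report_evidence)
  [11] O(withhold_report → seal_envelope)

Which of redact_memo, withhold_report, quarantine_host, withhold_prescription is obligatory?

Premises 8 and 5 cover both cases: O(approve_sample → unfreeze_account) and O(¬approve_sample → unfreeze_account). Since approve_sample ∨ ¬approve_sample is a tautology, O(unfreeze_account) follows.
The contrapositive of premise 6 (O(¬seal_envelope → ¬unfreeze_account)) is O(unfreeze_account → seal_envelope), and O(unfreeze_account) is already established, so O(seal_envelope).
Premise 1 is O(¬stand_down → ¬seal_envelope); contrapositively O(seal_envelope → stand_down). Since O(seal_envelope) holds, K gives O(stand_down).
Premise 2, O(report_evidence → ¬stand_down), contraposes to O(stand_down → ¬report_evidence); with O(stand_down) we get O(¬report_evidence).
The contrapositive of premise 10 (O(¬quarantine_host → report_evidence)) is O(¬report_evidence → quarantine_host), and O(¬report_evidence) is already established, so O(quarantine_host).
So O(quarantine_host) holds — quarantine_host is obligatory. None of the other listed options is made obligatory by any chain of premises.

quarantine_host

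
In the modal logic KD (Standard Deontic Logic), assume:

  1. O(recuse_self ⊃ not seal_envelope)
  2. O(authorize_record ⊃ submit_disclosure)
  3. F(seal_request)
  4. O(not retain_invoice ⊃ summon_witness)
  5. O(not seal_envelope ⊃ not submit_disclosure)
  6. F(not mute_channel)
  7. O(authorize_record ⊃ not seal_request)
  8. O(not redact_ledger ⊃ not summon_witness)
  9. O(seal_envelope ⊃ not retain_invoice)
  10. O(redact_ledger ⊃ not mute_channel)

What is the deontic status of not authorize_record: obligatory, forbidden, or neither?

F(not mute_channel) at premise 6 means O(mute_channel).
The contrapositive of premise 10 (O(redact_ledger ⊃ not mute_channel)) is O(mute_channel ⊃ not redact_ledger), and O(mute_channel) is already established, so O(not redact_ledger).
With premise 8, O(not redact_ledger ⊃ not summon_witness), the K-axiom yields O(not summon_witness).
The contrapositive of premise 4 (O(not retain_invoice ⊃ summon_witness)) is O(not summon_witness ⊃ retain_invoice), and O(not summon_witness) is already established, so O(retain_invoice).
Premise 9 is O(seal_envelope ⊃ not retain_invoice); contrapositively O(retain_invoice ⊃ not seal_envelope). Since O(retain_invoice) holds, K gives O(not seal_envelope).
From O(not seal_envelope) and premise 5, O(not seal_envelope ⊃ not submit_disclosure), we obtain O(not submit_disclosure).
Premise 2 is O(authorize_record ⊃ submit_disclosure); contrapositively O(not submit_disclosure ⊃ not authorize_record). Since O(not submit_disclosure) holds, K gives O(not authorize_record).
Premises 1, 3, 7 do not contribute to this derivation.
Hence not authorize_record is obligatory.

Obligatory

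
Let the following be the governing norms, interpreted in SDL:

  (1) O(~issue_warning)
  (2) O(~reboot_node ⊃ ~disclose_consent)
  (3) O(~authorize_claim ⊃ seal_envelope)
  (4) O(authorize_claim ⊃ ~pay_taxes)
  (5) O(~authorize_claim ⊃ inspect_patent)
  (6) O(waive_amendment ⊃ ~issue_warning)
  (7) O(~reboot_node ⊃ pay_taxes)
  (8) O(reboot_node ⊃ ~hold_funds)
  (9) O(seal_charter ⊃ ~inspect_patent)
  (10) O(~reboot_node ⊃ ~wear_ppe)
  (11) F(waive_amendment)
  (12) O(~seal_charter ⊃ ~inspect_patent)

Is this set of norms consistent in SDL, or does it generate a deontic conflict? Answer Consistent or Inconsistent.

Premise 6 is O(waive_amendment ⊃ ~issue_warning); even if O(~issue_warning) held, inferring O(waive_amendment) would be affirming the consequent — invalid.
So O(waive_amendment) is not derivable, and the apparent clash with O(~waive_amendment) does not arise.
A world satisfying every obligation exists (e.g. authorize_claim=true, disclose_consent=false, hold_funds=false, inspect_patent=false, issue_warning=false, pay_taxes=false, reboot_node=true, seal_charter=false, seal_envelope=false, waive_amendment=false, wear_ppe=false); no atom is both obligatory and forbidden, so the set is consistent.

Consistent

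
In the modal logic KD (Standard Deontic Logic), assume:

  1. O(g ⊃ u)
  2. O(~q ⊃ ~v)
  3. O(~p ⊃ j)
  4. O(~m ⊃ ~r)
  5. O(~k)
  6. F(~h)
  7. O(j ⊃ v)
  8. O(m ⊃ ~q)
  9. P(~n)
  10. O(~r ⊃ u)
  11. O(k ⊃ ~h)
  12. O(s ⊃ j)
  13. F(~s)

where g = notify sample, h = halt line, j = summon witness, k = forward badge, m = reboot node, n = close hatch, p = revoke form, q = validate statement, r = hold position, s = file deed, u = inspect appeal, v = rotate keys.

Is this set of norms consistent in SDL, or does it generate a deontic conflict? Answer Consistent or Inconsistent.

Consistent

Premise 11 is O(k ⊃ ~h), but O(k) is not derivable from the premises, so it does not yield O(~h).
So O(~h) is not derivable, and the apparent clash with O(h) does not arise.
A world satisfying every obligation exists (e.g. g=false, h=true, j=true, k=false, m=false, n=false, p=false, q=true, r=false, s=true, u=true, v=true); no atom is both obligatory and forbidden, so the set is consistent.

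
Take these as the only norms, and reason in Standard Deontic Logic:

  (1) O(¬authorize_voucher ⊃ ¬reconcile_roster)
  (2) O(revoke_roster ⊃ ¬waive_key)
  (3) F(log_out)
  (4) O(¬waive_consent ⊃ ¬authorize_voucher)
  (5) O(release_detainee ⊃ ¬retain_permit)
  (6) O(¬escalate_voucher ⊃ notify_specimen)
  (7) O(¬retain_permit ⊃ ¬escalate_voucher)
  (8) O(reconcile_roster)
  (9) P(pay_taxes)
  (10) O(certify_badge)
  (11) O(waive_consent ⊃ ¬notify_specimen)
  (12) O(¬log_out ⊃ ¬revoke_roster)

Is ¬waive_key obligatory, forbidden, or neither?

Neither

Premise 2 is O(revoke_roster ⊃ ¬waive_key), but O(revoke_roster) is not derivable from the premises, so it does not yield O(¬waive_key).
No premise or chain of K-axiom applications forces O(¬waive_key), and none forces O(waive_key). So ¬waive_key is neither obligatory nor forbidden under these norms.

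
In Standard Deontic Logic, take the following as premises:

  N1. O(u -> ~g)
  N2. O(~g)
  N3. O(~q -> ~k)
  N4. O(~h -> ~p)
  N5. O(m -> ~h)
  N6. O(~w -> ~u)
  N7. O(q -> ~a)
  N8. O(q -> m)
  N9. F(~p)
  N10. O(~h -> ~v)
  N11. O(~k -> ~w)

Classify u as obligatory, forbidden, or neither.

F(~p) at premise 9 means O(p).
Premise 4 is O(~h -> ~p); contrapositively O(p -> h). Since O(p) holds, K gives O(h).
The contrapositive of premise 5 (O(m -> ~h)) is O(h -> ~m), and O(h) is already established, so O(~m).
Premise 8 is O(q -> m); contrapositively O(~m -> ~q). Since O(~m) holds, K gives O(~q).
Applying K to premise 3 (O(~q -> ~k)) and O(~q) yields O(~k).
With premise 11, O(~k -> ~w), the K-axiom yields O(~w).
Applying K to premise 6 (O(~w -> ~u)) and O(~w) yields O(~u).
Premises 1, 2, 7, 10 do not contribute to this derivation.
Thus O(~u), which is F(u): u is forbidden.

Forbidden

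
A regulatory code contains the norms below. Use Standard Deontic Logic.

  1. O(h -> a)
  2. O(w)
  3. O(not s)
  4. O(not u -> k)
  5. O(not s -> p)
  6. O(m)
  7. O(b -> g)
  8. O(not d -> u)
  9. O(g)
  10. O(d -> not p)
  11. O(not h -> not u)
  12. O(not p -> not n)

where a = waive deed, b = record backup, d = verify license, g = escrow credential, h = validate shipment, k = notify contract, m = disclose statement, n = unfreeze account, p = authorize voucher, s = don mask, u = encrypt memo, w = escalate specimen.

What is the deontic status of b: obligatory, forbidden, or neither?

Premise 7 is O(b -> g); even if O(g) held, inferring O(b) would be affirming the consequent — invalid.
No premise or chain of K-axiom applications forces O(b), and none forces O(not b). So b is neither obligatory nor forbidden under these norms.

Neither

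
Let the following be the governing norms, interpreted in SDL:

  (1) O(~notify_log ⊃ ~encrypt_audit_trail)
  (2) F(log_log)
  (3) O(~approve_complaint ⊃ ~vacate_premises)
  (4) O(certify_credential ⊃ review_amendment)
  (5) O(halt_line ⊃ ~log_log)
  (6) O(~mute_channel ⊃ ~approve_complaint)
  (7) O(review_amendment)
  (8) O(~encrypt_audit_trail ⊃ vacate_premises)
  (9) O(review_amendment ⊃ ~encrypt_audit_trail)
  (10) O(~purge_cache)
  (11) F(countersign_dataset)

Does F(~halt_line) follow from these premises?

Premise 5 is O(halt_line ⊃ ~log_log); even if O(~log_log) held, inferring O(halt_line) would be affirming the consequent — invalid.
No other premise forces O(halt_line). An ideal world satisfying every premise can still have ~halt_line true, so F(~halt_line) is not derivable.

No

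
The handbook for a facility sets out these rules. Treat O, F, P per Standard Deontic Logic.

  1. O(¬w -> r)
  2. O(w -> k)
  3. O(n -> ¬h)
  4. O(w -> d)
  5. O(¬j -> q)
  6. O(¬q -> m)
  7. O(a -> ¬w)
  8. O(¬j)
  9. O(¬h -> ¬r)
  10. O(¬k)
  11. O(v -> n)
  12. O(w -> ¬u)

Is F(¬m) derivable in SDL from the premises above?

Premise 6 is O(¬q -> m), but O(¬q) is not derivable from the premises, so it does not yield O(m).
No other premise forces O(m). An ideal world satisfying every premise can still have ¬m true, so F(¬m) is not derivable.

No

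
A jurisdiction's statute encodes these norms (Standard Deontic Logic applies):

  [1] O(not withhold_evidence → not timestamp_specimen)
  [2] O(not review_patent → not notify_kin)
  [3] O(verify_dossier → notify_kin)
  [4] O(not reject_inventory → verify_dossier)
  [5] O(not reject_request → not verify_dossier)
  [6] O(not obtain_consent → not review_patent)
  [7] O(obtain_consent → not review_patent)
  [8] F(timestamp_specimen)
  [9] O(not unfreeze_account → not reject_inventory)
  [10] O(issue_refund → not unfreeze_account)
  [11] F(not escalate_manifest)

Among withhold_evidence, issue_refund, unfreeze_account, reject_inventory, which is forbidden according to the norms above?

By case analysis on not obtain_consent: premise 6 gives O(not obtain_consent → not review_patent) and premise 7 gives O(obtain_consent → not review_patent), so O(not review_patent) either way.
Premise 2 is O(not review_patent → not notify_kin); since O(not review_patent), deontic closure gives O(not notify_kin).
Premise 3 is O(verify_dossier → notify_kin); contrapositively O(not notify_kin → not verify_dossier). Since O(not notify_kin) holds, K gives O(not verify_dossier).
The contrapositive of premise 4 (O(not reject_inventory → verify_dossier)) is O(not verify_dossier → reject_inventory), and O(not verify_dossier) is already established, so O(reject_inventory).
The contrapositive of premise 9 (O(not unfreeze_account → not reject_inventory)) is O(reject_inventory → unfreeze_account), and O(reject_inventory) is already established, so O(unfreeze_account).
The contrapositive of premise 10 (O(issue_refund → not unfreeze_account)) is O(unfreeze_account → not issue_refund), and O(unfreeze_account) is already established, so O(not issue_refund).
So O(not issue_refund) holds, i.e. issue_refund is forbidden. None of the other listed options is forbidden under the premises.

issue_refund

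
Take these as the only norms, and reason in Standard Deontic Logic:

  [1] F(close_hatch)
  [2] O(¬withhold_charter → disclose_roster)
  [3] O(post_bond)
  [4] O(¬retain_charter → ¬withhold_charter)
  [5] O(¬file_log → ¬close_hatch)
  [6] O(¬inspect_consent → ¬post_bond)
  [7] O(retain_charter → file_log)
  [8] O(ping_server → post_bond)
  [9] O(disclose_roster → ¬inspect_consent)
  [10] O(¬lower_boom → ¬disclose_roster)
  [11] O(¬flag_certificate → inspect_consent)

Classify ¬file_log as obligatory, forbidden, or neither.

From premise 3 we have O(post_bond).
Premise 6, O(¬inspect_consent → ¬post_bond), contraposes to O(post_bond → inspect_consent); with O(post_bond) we get O(inspect_consent).
Premise 9, O(disclose_roster → ¬inspect_consent), contraposes to O(inspect_consent → ¬disclose_roster); with O(inspect_consent) we get O(¬disclose_roster).
Premise 2 is O(¬withhold_charter → disclose_roster); contrapositively O(¬disclose_roster → withhold_charter). Since O(¬disclose_roster) holds, K gives O(withhold_charter).
Premise 4, O(¬retain_charter → ¬withhold_charter), contraposes to O(withhold_charter → retain_charter); with O(withhold_charter) we get O(retain_charter).
Premise 7 is O(retain_charter → file_log); since O(retain_charter), deontic closure gives O(file_log).
Premises 1, 5, 8, 10, 11 do not contribute to this derivation.
Thus O(file_log), which is F(¬file_log): ¬file_log is forbidden.

Forbidden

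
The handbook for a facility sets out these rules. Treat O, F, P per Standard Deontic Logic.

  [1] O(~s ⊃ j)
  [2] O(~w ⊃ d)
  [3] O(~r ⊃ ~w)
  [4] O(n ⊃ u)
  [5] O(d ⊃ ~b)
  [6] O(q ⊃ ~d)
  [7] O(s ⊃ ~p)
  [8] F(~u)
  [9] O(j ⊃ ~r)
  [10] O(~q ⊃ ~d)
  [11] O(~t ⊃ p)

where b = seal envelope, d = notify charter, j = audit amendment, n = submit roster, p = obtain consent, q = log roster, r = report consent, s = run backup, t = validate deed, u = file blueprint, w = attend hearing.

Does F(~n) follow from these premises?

Premise 4 is O(n ⊃ u); even if O(u) held, inferring O(n) would be affirming the consequent — invalid.
No other premise forces O(n). An ideal world satisfying every premise can still have ~n true, so F(~n) is not derivable.

No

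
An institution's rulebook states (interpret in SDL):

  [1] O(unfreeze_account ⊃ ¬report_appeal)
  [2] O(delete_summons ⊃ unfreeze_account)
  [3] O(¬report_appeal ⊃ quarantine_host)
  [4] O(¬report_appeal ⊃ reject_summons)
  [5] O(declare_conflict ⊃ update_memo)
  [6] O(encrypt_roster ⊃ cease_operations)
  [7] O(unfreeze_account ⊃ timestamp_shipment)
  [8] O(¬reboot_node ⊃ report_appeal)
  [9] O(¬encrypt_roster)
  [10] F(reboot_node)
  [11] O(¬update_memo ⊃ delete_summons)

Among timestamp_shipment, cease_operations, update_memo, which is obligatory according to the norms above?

Premise 10, F(reboot_node), is equivalent to O(¬reboot_node).
With premise 8, O(¬reboot_node ⊃ report_appeal), the K-axiom yields O(report_appeal).
Premise 1, O(unfreeze_account ⊃ ¬report_appeal), contraposes to O(report_appeal ⊃ ¬unfreeze_account); with O(report_appeal) we get O(¬unfreeze_account).
The contrapositive of premise 2 (O(delete_summons ⊃ unfreeze_account)) is O(¬unfreeze_account ⊃ ¬delete_summons), and O(¬unfreeze_account) is already established, so O(¬delete_summons).
Premise 11, O(¬update_memo ⊃ delete_summons), contraposes to O(¬delete_summons ⊃ update_memo); with O(¬delete_summons) we get O(update_memo).
So O(update_memo) holds — update_memo is obligatory. None of the other listed options is made obligatory by any chain of premises.

update_memo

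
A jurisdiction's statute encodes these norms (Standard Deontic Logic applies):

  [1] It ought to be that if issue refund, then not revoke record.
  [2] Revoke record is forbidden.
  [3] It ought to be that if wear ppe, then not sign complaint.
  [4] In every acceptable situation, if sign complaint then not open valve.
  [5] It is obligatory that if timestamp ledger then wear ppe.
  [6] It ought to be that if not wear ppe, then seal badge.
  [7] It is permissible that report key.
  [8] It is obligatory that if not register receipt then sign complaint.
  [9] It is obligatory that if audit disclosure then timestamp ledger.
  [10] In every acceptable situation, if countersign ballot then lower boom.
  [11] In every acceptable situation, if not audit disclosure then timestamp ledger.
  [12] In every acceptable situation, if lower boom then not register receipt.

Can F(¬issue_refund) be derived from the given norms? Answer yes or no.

No

Premise 1 is O(issue_refund → ¬revoke_record); even if O(¬revoke_record) held, inferring O(issue_refund) would be affirming the consequent — invalid.
No other premise forces O(issue_refund). An ideal world satisfying every premise can still have ¬issue_refund true, so F(¬issue_refund) is not derivable.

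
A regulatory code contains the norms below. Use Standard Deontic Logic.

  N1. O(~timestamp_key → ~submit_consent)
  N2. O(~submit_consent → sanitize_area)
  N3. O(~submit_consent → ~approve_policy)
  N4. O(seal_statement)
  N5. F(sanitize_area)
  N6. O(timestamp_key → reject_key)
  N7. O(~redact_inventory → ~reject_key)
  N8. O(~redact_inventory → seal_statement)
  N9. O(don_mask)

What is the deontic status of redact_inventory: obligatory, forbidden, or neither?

Premise 5 is F(sanitize_area), i.e. O(~sanitize_area).
Premise 2 is O(~submit_consent → sanitize_area); contrapositively O(~sanitize_area → submit_consent). Since O(~sanitize_area) holds, K gives O(submit_consent).
Premise 1, O(~timestamp_key → ~submit_consent), contraposes to O(submit_consent → timestamp_key); with O(submit_consent) we get O(timestamp_key).
Applying K to premise 6 (O(timestamp_key → reject_key)) and O(timestamp_key) yields O(reject_key).
Premise 7, O(~redact_inventory → ~reject_key), contraposes to O(reject_key → redact_inventory); with O(reject_key) we get O(redact_inventory).
Premises 3, 4, 8, 9 do not contribute to this derivation.
Hence redact_inventory is obligatory.

Obligatory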